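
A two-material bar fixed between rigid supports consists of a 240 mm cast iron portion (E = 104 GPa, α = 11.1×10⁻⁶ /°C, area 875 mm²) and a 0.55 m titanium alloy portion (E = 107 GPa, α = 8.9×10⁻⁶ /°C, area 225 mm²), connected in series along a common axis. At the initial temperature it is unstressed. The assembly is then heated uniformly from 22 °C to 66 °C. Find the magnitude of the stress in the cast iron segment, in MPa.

σ ≈ 14.9 MPa (compressive)

If the supports were absent, the total length change would be Σ αᵢΔT Lᵢ = 11.1×10⁻⁶×44×240 + 8.9×10⁻⁶×44×550 = 0.3326 mm.
The walls prevent any net length change, so an axial force P (same in every segment) develops. Compatibility: P · Σ Lᵢ/(AᵢEᵢ) = δ_free.
The series flexibility is Σ Lᵢ/(AᵢEᵢ) = 240/(875×104×10³) + 550/(225×107×10³) = 2.548×10⁻⁵ mm/N.
P = 0.3326 / 2.548×10⁻⁵ = 13050 N = 13.05 kN, compressive.
σ_{cast iron} = P / A = 13050 / 875 = 14.92 MPa.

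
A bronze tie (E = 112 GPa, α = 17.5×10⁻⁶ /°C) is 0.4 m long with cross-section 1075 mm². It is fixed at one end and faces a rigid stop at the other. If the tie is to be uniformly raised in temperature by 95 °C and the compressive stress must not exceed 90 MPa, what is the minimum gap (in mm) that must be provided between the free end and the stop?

g ≈ 0.344 mm

With no wall the tie would lengthen by αΔT L = 17.5×10⁻⁶ × 95 × 400 = 0.665 mm.
At the allowable stress the elastic shortening the wall may impose is σL/E = 90 × 400 / (112×10³) = 0.3214 mm.
So the gap has to take up the difference, g_min = δ_free − σL/E = 0.665 − 0.3214 = 0.3436 mm.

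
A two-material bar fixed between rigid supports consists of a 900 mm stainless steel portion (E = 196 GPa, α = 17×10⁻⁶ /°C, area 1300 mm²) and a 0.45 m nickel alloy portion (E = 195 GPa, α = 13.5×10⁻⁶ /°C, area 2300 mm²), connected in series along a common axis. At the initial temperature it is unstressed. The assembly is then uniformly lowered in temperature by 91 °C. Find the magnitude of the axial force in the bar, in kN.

P ≈ 429 kN (tensile)

With the walls removed the bar would change length by δ_free = Σ αᵢΔT Lᵢ = 17×10⁻⁶×91×900 + 13.5×10⁻⁶×91×450 = 1.945 mm.
The rigid supports impose zero overall length change; the single axial force P common to all segments must satisfy P Σ Lᵢ/(AᵢEᵢ) = δ_free.
The series flexibility is Σ Lᵢ/(AᵢEᵢ) = 900/(1300×196×10³) + 450/(2300×195×10³) = 4.536×10⁻⁶ mm/N.
So P = 1.945 / 4.536×10⁻⁶ = 428.9 kN, tensile.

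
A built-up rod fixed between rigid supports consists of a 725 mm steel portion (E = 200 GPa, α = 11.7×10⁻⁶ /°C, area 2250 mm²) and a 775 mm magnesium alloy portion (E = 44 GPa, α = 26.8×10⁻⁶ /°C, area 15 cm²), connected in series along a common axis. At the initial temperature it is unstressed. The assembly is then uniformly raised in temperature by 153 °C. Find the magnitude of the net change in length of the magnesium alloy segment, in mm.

|ΔL| ≈ 0.758 mm

If the supports were absent, the total length change would be Σ αᵢΔT Lᵢ = 11.7×10⁻⁶×153×725 + 26.8×10⁻⁶×153×775 = 4.476 mm.
The walls prevent any net length change, so an axial force P (same in every segment) develops. Compatibility: P · Σ Lᵢ/(AᵢEᵢ) = δ_free.
Σ Lᵢ/(AᵢEᵢ) = 725/(2250×200×10³) + 775/(1500×44×10³) = 1.335×10⁻⁵ mm/N.
P = 4.476 / 1.335×10⁻⁵ = 335200 N = 335.2 kN, compressive.
For the magnesium alloy segment, free thermal change = 26.8×10⁻⁶×153×775 = 3.178 mm and elastic change from P = 335200×775/(1500×44×10³) = 3.936 mm; these oppose, so the net change is 0.758 mm (segment shortens).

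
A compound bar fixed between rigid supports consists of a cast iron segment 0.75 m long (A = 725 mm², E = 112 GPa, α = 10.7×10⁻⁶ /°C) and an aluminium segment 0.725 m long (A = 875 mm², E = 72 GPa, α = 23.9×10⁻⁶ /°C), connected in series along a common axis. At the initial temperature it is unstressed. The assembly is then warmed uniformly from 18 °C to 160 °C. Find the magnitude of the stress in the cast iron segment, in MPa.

With the walls removed the bar would change length by δ_free = Σ αᵢΔT Lᵢ = 10.7×10⁻⁶×142×750 + 23.9×10⁻⁶×142×725 = 3.6 mm.
Since the ends are fixed, an axial force P builds up, equal in every segment, with P · Σ Lᵢ/(AᵢEᵢ) = δ_free.
Σ Lᵢ/(AᵢEᵢ) = 750/(725×112×10³) + 725/(875×72×10³) = 2.074×10⁻⁵ mm/N.
Hence P = δ_free / Σ(L/AE) = 3.6/2.074×10⁻⁵ = 173.5 kN (compressive).
σ_{cast iron} = P / A = 173500 / 725 = 239.4 MPa.

σ ≈ 239 MPa (compressive)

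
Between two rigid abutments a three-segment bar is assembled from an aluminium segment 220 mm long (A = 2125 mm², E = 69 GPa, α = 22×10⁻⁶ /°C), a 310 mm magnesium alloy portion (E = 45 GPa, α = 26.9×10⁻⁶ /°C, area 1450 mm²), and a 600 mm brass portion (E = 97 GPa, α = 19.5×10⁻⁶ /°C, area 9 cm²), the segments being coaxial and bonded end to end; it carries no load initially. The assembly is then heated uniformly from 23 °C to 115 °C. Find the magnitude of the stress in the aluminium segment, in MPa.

σ ≈ 82.1 MPa (compressive)

Free thermal expansion of the whole bar: Σ αᵢΔT Lᵢ = 22×10⁻⁶×92×220 + 26.9×10⁻⁶×92×310 + 19.5×10⁻⁶×92×600 = 2.289 mm.
Since the ends are fixed, an axial force P builds up, equal in every segment, with P · Σ Lᵢ/(AᵢEᵢ) = δ_free.
Σ Lᵢ/(AᵢEᵢ) = 220/(2125×69×10³) + 310/(1450×45×10³) + 600/(900×97×10³) = 1.312×10⁻⁵ mm/N.
P = 2.289 / 1.312×10⁻⁵ = 174400 N = 174.4 kN, compressive.
σ_{aluminium} = P / A = 174400 / 2125 = 82.07 MPa.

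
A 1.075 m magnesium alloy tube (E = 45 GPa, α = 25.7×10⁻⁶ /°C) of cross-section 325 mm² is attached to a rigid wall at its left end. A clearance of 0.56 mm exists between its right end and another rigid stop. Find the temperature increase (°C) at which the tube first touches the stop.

The gap closes when αΔT L = 0.56 mm, since the tube is still unstressed at that instant.
ΔT = 0.56 / (25.7×10⁻⁶ × 1075) = 20.27 °C.

ΔT ≈ 20.3 °C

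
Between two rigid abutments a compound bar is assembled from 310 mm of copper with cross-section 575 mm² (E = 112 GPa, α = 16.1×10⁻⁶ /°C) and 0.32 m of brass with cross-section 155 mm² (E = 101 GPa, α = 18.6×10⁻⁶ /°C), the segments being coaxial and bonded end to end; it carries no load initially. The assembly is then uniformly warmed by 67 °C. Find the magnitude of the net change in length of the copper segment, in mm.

|ΔL| ≈ 0.195 mm

Free thermal expansion of the whole bar: Σ αᵢΔT Lᵢ = 16.1×10⁻⁶×67×310 + 18.6×10⁻⁶×67×320 = 0.7332 mm.
Since the ends are fixed, an axial force P builds up, equal in every segment, with P · Σ Lᵢ/(AᵢEᵢ) = δ_free.
Σ Lᵢ/(AᵢEᵢ) = 310/(575×112×10³) + 320/(155×101×10³) = 2.525×10⁻⁵ mm/N.
So P = 0.7332 / 2.525×10⁻⁵ = 29.03 kN, compressive.
For the copper segment, free thermal change = 16.1×10⁻⁶×67×310 = 0.3344 mm and elastic change from P = 29030×310/(575×112×10³) = 0.1397 mm; these oppose, so the net change is 0.195 mm (segment lengthens).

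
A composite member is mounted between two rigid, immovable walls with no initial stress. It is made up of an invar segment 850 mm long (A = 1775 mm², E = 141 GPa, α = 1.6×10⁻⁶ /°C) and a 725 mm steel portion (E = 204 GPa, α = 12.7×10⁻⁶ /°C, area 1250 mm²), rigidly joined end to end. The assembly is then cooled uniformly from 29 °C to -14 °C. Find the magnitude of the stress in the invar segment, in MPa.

σ ≈ 41 MPa (tensile)

If the supports were absent, the total length change would be Σ αᵢΔT Lᵢ = 1.6×10⁻⁶×43×850 + 12.7×10⁻⁶×43×725 = 0.4544 mm.
The rigid supports impose zero overall length change; the single axial force P common to all segments must satisfy P Σ Lᵢ/(AᵢEᵢ) = δ_free.
The series flexibility is Σ Lᵢ/(AᵢEᵢ) = 850/(1775×141×10³) + 725/(1250×204×10³) = 6.239×10⁻⁶ mm/N.
Hence P = δ_free / Σ(L/AE) = 0.4544/6.239×10⁻⁶ = 72.83 kN (tensile).
σ_{invar} = P / A = 72830 / 1775 = 41.03 MPa.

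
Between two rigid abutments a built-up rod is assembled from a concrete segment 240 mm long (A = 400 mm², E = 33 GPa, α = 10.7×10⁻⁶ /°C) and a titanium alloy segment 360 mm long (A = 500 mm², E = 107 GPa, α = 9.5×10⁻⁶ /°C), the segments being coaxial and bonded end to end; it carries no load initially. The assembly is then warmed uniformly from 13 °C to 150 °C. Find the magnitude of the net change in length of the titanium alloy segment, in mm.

|ΔL| ≈ 0.247 mm

If the supports were absent, the total length change would be Σ αᵢΔT Lᵢ = 10.7×10⁻⁶×137×240 + 9.5×10⁻⁶×137×360 = 0.8204 mm.
The rigid supports impose zero overall length change; the single axial force P common to all segments must satisfy P Σ Lᵢ/(AᵢEᵢ) = δ_free.
The series flexibility is Σ Lᵢ/(AᵢEᵢ) = 240/(400×33×10³) + 360/(500×107×10³) = 2.491×10⁻⁵ mm/N.
P = 0.8204 / 2.491×10⁻⁵ = 32930 N = 32.93 kN, compressive.
For the titanium alloy segment, free thermal change = 9.5×10⁻⁶×137×360 = 0.4685 mm and elastic change from P = 32930×360/(500×107×10³) = 0.2216 mm; these oppose, so the net change is 0.247 mm (segment lengthens).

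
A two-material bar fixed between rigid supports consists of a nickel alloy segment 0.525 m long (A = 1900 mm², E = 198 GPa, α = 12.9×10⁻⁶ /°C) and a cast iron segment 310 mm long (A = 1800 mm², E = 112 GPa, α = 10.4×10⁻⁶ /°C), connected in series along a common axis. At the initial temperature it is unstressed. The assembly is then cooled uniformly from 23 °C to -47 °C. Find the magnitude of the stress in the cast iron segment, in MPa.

If the supports were absent, the total length change would be Σ αᵢΔT Lᵢ = 12.9×10⁻⁶×70×525 + 10.4×10⁻⁶×70×310 = 0.6998 mm.
The rigid supports impose zero overall length change; the single axial force P common to all segments must satisfy P Σ Lᵢ/(AᵢEᵢ) = δ_free.
The series flexibility is Σ Lᵢ/(AᵢEᵢ) = 525/(1900×198×10³) + 310/(1800×112×10³) = 2.933×10⁻⁶ mm/N.
P = 0.6998 / 2.933×10⁻⁶ = 238600 N = 238.6 kN, tensile.
σ_{cast iron} = P / A = 238600 / 1800 = 132.5 MPa.

σ ≈ 133 MPa (tensile)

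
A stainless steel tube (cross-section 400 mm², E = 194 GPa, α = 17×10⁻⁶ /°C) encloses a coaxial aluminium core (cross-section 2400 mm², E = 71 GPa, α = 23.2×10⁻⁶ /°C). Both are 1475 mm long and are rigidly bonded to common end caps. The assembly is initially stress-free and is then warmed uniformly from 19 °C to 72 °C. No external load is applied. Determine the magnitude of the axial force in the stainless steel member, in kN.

The aluminium has the larger α, so on heating it would change length more than the stainless steel if both were free. The rigid plates force a common final length, so the aluminium is put into compression and the stainless steel into tension, with equal and opposite forces P (no external load).
Equating the net (thermal + elastic) strains gives |α₁ − α₂|·ΔT = P·[1/(A₁E₁) + 1/(A₂E₂)].
|α₁ − α₂|·ΔT = 6.2×10⁻⁶ × 53 = 0.0003286.
1/(A₁E₁) + 1/(A₂E₂) = 1/(400×194×10³) + 1/(2400×71×10³) = 1.876×10⁻⁸ N⁻¹.
P = 0.0003286 / 1.876×10⁻⁸ = 17520 N = 17.52 kN.

P ≈ 17.5 kN (tensile in the stainless steel)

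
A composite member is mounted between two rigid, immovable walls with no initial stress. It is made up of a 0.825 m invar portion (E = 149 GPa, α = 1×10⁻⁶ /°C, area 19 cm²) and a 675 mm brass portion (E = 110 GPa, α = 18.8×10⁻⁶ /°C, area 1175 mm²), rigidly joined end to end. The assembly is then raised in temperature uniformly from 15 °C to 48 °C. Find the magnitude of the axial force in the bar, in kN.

Free thermal expansion of the whole bar: Σ αᵢΔT Lᵢ = 1×10⁻⁶×33×825 + 18.8×10⁻⁶×33×675 = 0.446 mm.
The walls prevent any net length change, so an axial force P (same in every segment) develops. Compatibility: P · Σ Lᵢ/(AᵢEᵢ) = δ_free.
Σ Lᵢ/(AᵢEᵢ) = 825/(1900×149×10³) + 675/(1175×110×10³) = 8.137×10⁻⁶ mm/N.
So P = 0.446 / 8.137×10⁻⁶ = 54.81 kN, compressive.

P ≈ 54.8 kN (compressive)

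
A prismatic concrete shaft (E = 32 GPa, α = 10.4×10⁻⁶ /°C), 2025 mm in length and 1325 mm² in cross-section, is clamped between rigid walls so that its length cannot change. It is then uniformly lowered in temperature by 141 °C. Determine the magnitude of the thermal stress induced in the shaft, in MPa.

σ ≈ 46.9 MPa (tensile)

Because both ends are immovable the net strain is zero, and the suppressed thermal strain is αΔT = 10.4×10⁻⁶ × 141 = 1466.4×10⁻⁶.
The stress required to suppress this strain is σ = Eε = 32×10³ × 1466.4×10⁻⁶ = 46.92 MPa, tensile since the shaft is trying to contract.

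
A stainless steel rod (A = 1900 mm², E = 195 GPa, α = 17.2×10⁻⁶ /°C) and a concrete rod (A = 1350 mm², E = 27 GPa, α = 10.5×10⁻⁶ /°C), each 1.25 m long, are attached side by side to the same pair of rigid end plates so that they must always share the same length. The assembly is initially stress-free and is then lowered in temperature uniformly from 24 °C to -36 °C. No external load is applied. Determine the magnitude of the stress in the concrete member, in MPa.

σ ≈ 9.88 MPa (compressive)

Equilibrium of a rigid end plate with no external load gives equal and opposite internal forces ±P in the two members. Since α_{stainless steel} > α_{concrete}, cooling drives the stainless steel into tension and the concrete into compression.
Equating the net (thermal + elastic) strains gives |α₁ − α₂|·ΔT = P·[1/(A₁E₁) + 1/(A₂E₂)].
|α₁ − α₂|·ΔT = 6.7×10⁻⁶ × 60 = 0.000402.
1/(A₁E₁) + 1/(A₂E₂) = 1/(1900×195×10³) + 1/(1350×27×10³) = 3.013×10⁻⁸ N⁻¹.
So P = 0.000402 / 3.013×10⁻⁸ = 13.34 kN.
σ_{concrete} = P/A₂ = 13340/1350 = 9.882 MPa, compressive.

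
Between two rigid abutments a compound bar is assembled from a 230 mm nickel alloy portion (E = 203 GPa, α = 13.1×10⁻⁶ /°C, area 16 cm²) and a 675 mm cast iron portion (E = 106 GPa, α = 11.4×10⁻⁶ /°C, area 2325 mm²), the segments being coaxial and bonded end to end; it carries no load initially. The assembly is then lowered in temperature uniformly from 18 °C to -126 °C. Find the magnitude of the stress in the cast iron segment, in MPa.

If the supports were absent, the total length change would be Σ αᵢΔT Lᵢ = 13.1×10⁻⁶×144×230 + 11.4×10⁻⁶×144×675 = 1.542 mm.
The rigid supports impose zero overall length change; the single axial force P common to all segments must satisfy P Σ Lᵢ/(AᵢEᵢ) = δ_free.
The series flexibility is Σ Lᵢ/(AᵢEᵢ) = 230/(1600×203×10³) + 675/(2325×106×10³) = 3.447×10⁻⁶ mm/N.
So P = 1.542 / 3.447×10⁻⁶ = 447.3 kN, tensile.
σ_{cast iron} = P / A = 447300 / 2325 = 192.4 MPa.

σ ≈ 192 MPa (tensile)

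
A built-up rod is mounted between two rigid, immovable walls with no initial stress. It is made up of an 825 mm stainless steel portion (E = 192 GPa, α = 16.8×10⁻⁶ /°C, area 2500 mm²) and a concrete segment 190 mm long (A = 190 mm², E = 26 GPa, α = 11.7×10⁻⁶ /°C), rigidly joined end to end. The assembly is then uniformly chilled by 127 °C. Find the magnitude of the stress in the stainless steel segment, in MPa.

If the supports were absent, the total length change would be Σ αᵢΔT Lᵢ = 16.8×10⁻⁶×127×825 + 11.7×10⁻⁶×127×190 = 2.043 mm.
The rigid supports impose zero overall length change; the single axial force P common to all segments must satisfy P Σ Lᵢ/(AᵢEᵢ) = δ_free.
Σ Lᵢ/(AᵢEᵢ) = 825/(2500×192×10³) + 190/(190×26×10³) = 4.018×10⁻⁵ mm/N.
Hence P = δ_free / Σ(L/AE) = 2.043/4.018×10⁻⁵ = 50.83 kN (tensile).
σ_{stainless steel} = P / A = 50830 / 2500 = 20.33 MPa.

σ ≈ 20.3 MPa (tensile)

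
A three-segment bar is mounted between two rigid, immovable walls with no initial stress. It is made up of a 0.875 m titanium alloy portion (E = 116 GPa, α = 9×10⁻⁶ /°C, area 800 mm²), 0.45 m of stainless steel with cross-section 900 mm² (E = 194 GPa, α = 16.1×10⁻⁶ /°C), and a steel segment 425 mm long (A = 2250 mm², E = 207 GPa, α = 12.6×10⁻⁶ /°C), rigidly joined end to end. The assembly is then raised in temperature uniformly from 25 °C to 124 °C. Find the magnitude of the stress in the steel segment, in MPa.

σ ≈ 69.7 MPa (compressive)

Free thermal expansion of the whole bar: Σ αᵢΔT Lᵢ = 9×10⁻⁶×99×875 + 16.1×10⁻⁶×99×450 + 12.6×10⁻⁶×99×425 = 2.027 mm.
Since the ends are fixed, an axial force P builds up, equal in every segment, with P · Σ Lᵢ/(AᵢEᵢ) = δ_free.
The series flexibility is Σ Lᵢ/(AᵢEᵢ) = 875/(800×116×10³) + 450/(900×194×10³) + 425/(2250×207×10³) = 1.292×10⁻⁵ mm/N.
P = 2.027 / 1.292×10⁻⁵ = 156900 N = 156.9 kN, compressive.
σ_{steel} = P / A = 156900 / 2250 = 69.74 MPa.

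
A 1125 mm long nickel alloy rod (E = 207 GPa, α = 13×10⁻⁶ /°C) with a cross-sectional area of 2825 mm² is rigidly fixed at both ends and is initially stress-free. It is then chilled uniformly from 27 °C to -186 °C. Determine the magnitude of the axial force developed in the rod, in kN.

P ≈ 1620 kN (tensile)

Full restraint means ε = 0, so the stress is σ = EαΔT = 207×10³ × 13×10⁻⁶ × 213 = 573.2 MPa.
Then P = σA = 573.2 × 2825 mm² = 1619 kN, tensile.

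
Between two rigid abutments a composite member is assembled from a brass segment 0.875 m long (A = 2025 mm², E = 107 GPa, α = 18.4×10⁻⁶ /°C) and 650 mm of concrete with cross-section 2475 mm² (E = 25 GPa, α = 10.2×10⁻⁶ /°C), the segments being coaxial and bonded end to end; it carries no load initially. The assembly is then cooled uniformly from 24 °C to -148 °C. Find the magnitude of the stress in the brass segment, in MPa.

σ ≈ 133 MPa (tensile)

If the supports were absent, the total length change would be Σ αᵢΔT Lᵢ = 18.4×10⁻⁶×172×875 + 10.2×10⁻⁶×172×650 = 3.91 mm.
Since the ends are fixed, an axial force P builds up, equal in every segment, with P · Σ Lᵢ/(AᵢEᵢ) = δ_free.
Σ Lᵢ/(AᵢEᵢ) = 875/(2025×107×10³) + 650/(2475×25×10³) = 1.454×10⁻⁵ mm/N.
Hence P = δ_free / Σ(L/AE) = 3.91/1.454×10⁻⁵ = 268.8 kN (tensile).
σ_{brass} = P / A = 268800 / 2025 = 132.8 MPa.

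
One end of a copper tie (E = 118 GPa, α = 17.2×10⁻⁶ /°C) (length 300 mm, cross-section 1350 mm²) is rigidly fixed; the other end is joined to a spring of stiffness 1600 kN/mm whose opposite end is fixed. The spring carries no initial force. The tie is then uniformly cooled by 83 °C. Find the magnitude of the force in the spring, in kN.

P ≈ 171 kN

Free thermal contraction: δ_free = αΔT L = 17.2×10⁻⁶ × 83 × 300 = 0.4283 mm.
Let P be the tensile force in the spring. The tie extends elastically by PL/(AE) and the spring stretches by P/k; together these equal δ_free.
P [ L/(AE) + 1/k ] = δ_free → P [ 300/(1350×118×10³) + 1/(1600×10³) ] = 0.4283.
P = 0.4283 / 2.508×10⁻⁶ = 170700 N.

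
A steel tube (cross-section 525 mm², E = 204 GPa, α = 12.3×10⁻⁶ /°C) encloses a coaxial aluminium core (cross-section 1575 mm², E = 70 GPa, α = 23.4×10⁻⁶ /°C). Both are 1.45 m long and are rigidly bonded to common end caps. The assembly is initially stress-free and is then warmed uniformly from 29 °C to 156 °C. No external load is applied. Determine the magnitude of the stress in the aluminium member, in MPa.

σ ≈ 48.6 MPa (compressive)

Both members must finish at the same length. With the larger α, the aluminium tends to over-expand; the plates restrain it, putting the aluminium in compression and the steel in tension. With no external load the two internal forces are equal and opposite, magnitude P.
Equating the net (thermal + elastic) strains gives |α₁ − α₂|·ΔT = P·[1/(A₁E₁) + 1/(A₂E₂)].
|α₁ − α₂|·ΔT = 11.1×10⁻⁶ × 127 = 0.00141.
1/(A₁E₁) + 1/(A₂E₂) = 1/(525×204×10³) + 1/(1575×70×10³) = 1.841×10⁻⁸ N⁻¹.
P = 0.00141 / 1.841×10⁻⁸ = 76580 N = 76.58 kN.
σ_{aluminium} = P/A₂ = 76580/1575 = 48.62 MPa, compressive.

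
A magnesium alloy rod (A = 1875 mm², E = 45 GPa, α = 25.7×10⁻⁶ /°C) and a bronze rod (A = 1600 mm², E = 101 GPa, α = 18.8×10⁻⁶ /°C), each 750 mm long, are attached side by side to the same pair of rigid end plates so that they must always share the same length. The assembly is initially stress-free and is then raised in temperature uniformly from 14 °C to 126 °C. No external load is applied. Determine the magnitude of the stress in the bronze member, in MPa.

σ ≈ 26.8 MPa (tensile)

The magnesium alloy has the larger α, so on heating it would change length more than the bronze if both were free. The rigid plates force a common final length, so the magnesium alloy is put into compression and the bronze into tension, with equal and opposite forces P (no external load).
Setting the final lengths equal and cancelling L: (α₁ − α₂)ΔT = P/(A₁E₁) + P/(A₂E₂).
|α₁ − α₂|·ΔT = 6.9×10⁻⁶ × 112 = 0.0007728.
1/(A₁E₁) + 1/(A₂E₂) = 1/(1875×45×10³) + 1/(1600×101×10³) = 1.804×10⁻⁸ N⁻¹.
P = 0.0007728 / 1.804×10⁻⁸ = 42840 N = 42.84 kN.
σ_{bronze} = P/A₂ = 42840/1600 = 26.77 MPa, tensile.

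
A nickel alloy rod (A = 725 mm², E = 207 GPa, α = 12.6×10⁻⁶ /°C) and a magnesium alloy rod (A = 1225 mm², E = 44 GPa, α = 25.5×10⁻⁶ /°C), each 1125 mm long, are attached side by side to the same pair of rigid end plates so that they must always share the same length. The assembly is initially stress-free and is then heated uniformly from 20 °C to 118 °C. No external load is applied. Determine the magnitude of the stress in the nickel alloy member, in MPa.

Both members must finish at the same length. With the larger α, the magnesium alloy tends to over-expand; the plates restrain it, putting the magnesium alloy in compression and the nickel alloy in tension. With no external load the two internal forces are equal and opposite, magnitude P.
Setting the final lengths equal and cancelling L: (α₁ − α₂)ΔT = P/(A₁E₁) + P/(A₂E₂).
|α₁ − α₂|·ΔT = 12.9×10⁻⁶ × 98 = 0.001264.
1/(A₁E₁) + 1/(A₂E₂) = 1/(725×207×10³) + 1/(1225×44×10³) = 2.522×10⁻⁸ N⁻¹.
So P = 0.001264 / 2.522×10⁻⁸ = 50.13 kN.
σ_{nickel alloy} = P/A₁ = 50130/725 = 69.15 MPa, tensile.

σ ≈ 69.2 MPa (tensile)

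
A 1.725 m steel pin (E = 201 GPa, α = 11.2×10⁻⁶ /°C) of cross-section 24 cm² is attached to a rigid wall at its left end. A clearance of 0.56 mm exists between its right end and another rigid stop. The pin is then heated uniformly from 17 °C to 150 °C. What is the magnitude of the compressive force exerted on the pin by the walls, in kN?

Free thermal elongation = αΔT L = 11.2×10⁻⁶ × 133 × 1725 = 2.57 mm.
The gap closes (δ_free > 0.56 mm) and the wall then resists a further 2.57 − 0.56 = 2.01 mm of expansion.
So σ = E(δ_free − g)/L = 201×10³ × 2.01/1725 = 234.2 MPa.
P = σA = 234.2 × 2400 = 562 kN.

P ≈ 562 kN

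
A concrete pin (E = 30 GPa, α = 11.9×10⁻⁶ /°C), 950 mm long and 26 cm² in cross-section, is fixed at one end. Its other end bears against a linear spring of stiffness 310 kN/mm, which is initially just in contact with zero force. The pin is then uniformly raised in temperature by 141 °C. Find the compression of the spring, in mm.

The unrestrained thermal change is αΔT L = 11.9×10⁻⁶ × 141 × 950 = 1.594 mm.
With a force P in the spring, the elastic change of the pin is PL/(AE) and that of the spring is P/k; compatibility requires their sum to equal δ_free.
So P = δ_free / [L/(AE) + 1/k] = 1.594 / [ 950/(2600×30×10³) + 1/(310×10³) ].
P = 1.594 / 1.541×10⁻⁵ = 103500 N.
Spring compression = P/k = 103500/(310×10³) = 0.3338 mm.

δ ≈ 0.334 mm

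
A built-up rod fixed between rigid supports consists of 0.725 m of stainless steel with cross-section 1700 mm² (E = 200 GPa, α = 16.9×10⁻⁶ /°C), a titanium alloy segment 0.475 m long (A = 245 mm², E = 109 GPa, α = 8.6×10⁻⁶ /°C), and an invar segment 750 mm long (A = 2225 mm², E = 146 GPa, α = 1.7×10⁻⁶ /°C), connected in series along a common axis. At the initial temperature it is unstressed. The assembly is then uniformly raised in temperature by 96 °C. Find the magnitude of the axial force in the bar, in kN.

P ≈ 76.1 kN (compressive)

With the walls removed the bar would change length by δ_free = Σ αᵢΔT Lᵢ = 16.9×10⁻⁶×96×725 + 8.6×10⁻⁶×96×475 + 1.7×10⁻⁶×96×750 = 1.691 mm.
The rigid supports impose zero overall length change; the single axial force P common to all segments must satisfy P Σ Lᵢ/(AᵢEᵢ) = δ_free.
Σ Lᵢ/(AᵢEᵢ) = 725/(1700×200×10³) + 475/(245×109×10³) + 750/(2225×146×10³) = 2.223×10⁻⁵ mm/N.
So P = 1.691 / 2.223×10⁻⁵ = 76.07 kN, compressive.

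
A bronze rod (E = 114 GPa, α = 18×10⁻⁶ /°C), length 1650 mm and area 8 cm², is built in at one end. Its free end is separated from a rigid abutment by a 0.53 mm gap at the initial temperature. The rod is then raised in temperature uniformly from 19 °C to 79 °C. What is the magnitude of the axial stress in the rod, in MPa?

Unrestrained expansion: δ_free = αΔT L = 18×10⁻⁶ × 60 × 1650 = 1.782 mm.
The gap closes (δ_free > 0.53 mm) and the wall then resists a further 1.782 − 0.53 = 1.252 mm of expansion.
That suppressed elongation corresponds to σ = E·Δ/L = 114×10³ × 1.252/1650 = 86.5 MPa.

σ ≈ 86.5 MPa (compressive)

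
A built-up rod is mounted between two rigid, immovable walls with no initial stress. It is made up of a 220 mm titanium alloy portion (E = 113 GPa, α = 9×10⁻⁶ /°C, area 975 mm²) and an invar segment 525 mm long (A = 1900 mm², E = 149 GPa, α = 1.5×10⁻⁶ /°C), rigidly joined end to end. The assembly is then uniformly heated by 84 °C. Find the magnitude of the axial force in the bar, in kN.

P ≈ 60.4 kN (compressive)

Free thermal expansion of the whole bar: Σ αᵢΔT Lᵢ = 9×10⁻⁶×84×220 + 1.5×10⁻⁶×84×525 = 0.2325 mm.
Since the ends are fixed, an axial force P builds up, equal in every segment, with P · Σ Lᵢ/(AᵢEᵢ) = δ_free.
The series flexibility is Σ Lᵢ/(AᵢEᵢ) = 220/(975×113×10³) + 525/(1900×149×10³) = 3.851×10⁻⁶ mm/N.
Hence P = δ_free / Σ(L/AE) = 0.2325/3.851×10⁻⁶ = 60.36 kN (compressive).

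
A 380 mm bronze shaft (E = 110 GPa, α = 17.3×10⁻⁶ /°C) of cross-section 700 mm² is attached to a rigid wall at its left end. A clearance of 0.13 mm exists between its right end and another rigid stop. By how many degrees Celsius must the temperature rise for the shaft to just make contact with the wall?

Contact occurs when the free expansion equals the gap: αΔT L = 0.13 mm.
So ΔT = g/(αL) = 0.13/(17.3×10⁻⁶ × 380) = 19.77 °C.

ΔT ≈ 19.8 °C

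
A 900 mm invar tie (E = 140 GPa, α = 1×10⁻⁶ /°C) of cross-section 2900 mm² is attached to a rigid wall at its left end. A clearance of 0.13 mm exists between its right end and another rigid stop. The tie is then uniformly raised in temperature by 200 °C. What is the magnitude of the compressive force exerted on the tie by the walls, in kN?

P ≈ 22.6 kN

If the wall were absent the tie would grow by αΔT L = 1×10⁻⁶ × 200 × 900 = 0.18 mm.
This exceeds the 0.13 mm gap, so the wall pushes back. The portion of expansion that must be recovered elastically is δ_free − gap = 0.18 − 0.13 = 0.05 mm.
That suppressed elongation corresponds to σ = E·Δ/L = 140×10³ × 0.05/900 = 7.778 MPa.
P = σA = 7.778 × 2900 = 22.56 kN.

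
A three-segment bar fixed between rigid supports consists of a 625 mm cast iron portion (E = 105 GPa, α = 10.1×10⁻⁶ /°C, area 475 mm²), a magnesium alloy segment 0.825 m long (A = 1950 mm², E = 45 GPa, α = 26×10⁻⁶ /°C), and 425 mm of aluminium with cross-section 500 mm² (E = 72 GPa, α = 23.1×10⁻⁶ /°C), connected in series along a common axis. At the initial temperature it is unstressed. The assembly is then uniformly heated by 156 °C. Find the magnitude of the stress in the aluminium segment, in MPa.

σ ≈ 348 MPa (compressive)

With the walls removed the bar would change length by δ_free = Σ αᵢΔT Lᵢ = 10.1×10⁻⁶×156×625 + 26×10⁻⁶×156×825 + 23.1×10⁻⁶×156×425 = 5.862 mm.
The walls prevent any net length change, so an axial force P (same in every segment) develops. Compatibility: P · Σ Lᵢ/(AᵢEᵢ) = δ_free.
Σ Lᵢ/(AᵢEᵢ) = 625/(475×105×10³) + 825/(1950×45×10³) + 425/(500×72×10³) = 3.374×10⁻⁵ mm/N.
So P = 5.862 / 3.374×10⁻⁵ = 173.8 kN, compressive.
σ_{aluminium} = P / A = 173800 / 500 = 347.5 MPa.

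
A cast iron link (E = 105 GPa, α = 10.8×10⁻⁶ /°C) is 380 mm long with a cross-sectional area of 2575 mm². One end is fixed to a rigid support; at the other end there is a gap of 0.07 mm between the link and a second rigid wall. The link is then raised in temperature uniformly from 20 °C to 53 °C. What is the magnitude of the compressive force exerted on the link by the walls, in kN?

Unrestrained expansion: δ_free = αΔT L = 10.8×10⁻⁶ × 33 × 380 = 0.1354 mm.
The gap closes (δ_free > 0.07 mm) and the wall then resists a further 0.1354 − 0.07 = 0.06543 mm of expansion.
Compatibility: PL/(AE) = 0.06543 mm, so σ = P/A = E × (0.06543/380) = 18.08 MPa.
Force on the wall = σA = 18.08 × 2575 mm² = 46.56 kN.

P ≈ 46.6 kN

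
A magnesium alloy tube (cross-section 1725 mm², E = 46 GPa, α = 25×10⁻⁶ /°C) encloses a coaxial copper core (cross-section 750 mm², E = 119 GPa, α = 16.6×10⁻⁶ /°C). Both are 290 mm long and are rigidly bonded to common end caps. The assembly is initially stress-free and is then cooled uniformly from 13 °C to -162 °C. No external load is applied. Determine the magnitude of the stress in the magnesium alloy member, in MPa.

σ ≈ 35.8 MPa (tensile)

Equilibrium of a rigid end plate with no external load gives equal and opposite internal forces ±P in the two members. Since α_{magnesium alloy} > α_{copper}, cooling drives the magnesium alloy into tension and the copper into compression.
Setting the final lengths equal and cancelling L: (α₁ − α₂)ΔT = P/(A₁E₁) + P/(A₂E₂).
|α₁ − α₂|·ΔT = 8.4×10⁻⁶ × 175 = 0.00147.
1/(A₁E₁) + 1/(A₂E₂) = 1/(1725×46×10³) + 1/(750×119×10³) = 2.381×10⁻⁸ N⁻¹.
So P = 0.00147 / 2.381×10⁻⁸ = 61.75 kN.
σ_{magnesium alloy} = P/A₁ = 61750/1725 = 35.8 MPa, tensile.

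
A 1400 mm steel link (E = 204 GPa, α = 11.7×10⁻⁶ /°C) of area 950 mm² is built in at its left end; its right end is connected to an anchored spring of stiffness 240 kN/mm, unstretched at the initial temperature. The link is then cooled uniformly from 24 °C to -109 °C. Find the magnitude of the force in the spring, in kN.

The unrestrained thermal change is αΔT L = 11.7×10⁻⁶ × 133 × 1400 = 2.179 mm.
Let P be the tensile force in the spring. The link extends elastically by PL/(AE) and the spring stretches by P/k; together these equal δ_free.
So P = δ_free / [L/(AE) + 1/k] = 2.179 / [ 1400/(950×204×10³) + 1/(240×10³) ].
P = 2.179 / 1.139×10⁻⁵ = 191300 N.

P ≈ 191 kN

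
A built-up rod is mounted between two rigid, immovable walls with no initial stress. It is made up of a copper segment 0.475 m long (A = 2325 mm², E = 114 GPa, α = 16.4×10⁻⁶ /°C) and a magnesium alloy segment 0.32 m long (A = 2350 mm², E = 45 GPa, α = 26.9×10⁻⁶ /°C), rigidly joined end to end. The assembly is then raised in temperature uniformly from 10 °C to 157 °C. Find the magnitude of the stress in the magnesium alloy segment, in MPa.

σ ≈ 213 MPa (compressive)

If the supports were absent, the total length change would be Σ αᵢΔT Lᵢ = 16.4×10⁻⁶×147×475 + 26.9×10⁻⁶×147×320 = 2.411 mm.
Since the ends are fixed, an axial force P builds up, equal in every segment, with P · Σ Lᵢ/(AᵢEᵢ) = δ_free.
The series flexibility is Σ Lᵢ/(AᵢEᵢ) = 475/(2325×114×10³) + 320/(2350×45×10³) = 4.818×10⁻⁶ mm/N.
P = 2.411 / 4.818×10⁻⁶ = 500300 N = 500.3 kN, compressive.
σ_{magnesium alloy} = P / A = 500300 / 2350 = 212.9 MPa.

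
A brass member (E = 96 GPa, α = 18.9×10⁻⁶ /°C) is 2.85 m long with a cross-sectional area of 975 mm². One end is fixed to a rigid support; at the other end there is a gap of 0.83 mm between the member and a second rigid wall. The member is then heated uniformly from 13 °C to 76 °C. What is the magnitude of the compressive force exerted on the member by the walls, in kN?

Free thermal elongation = αΔT L = 18.9×10⁻⁶ × 63 × 2850 = 3.393 mm.
After closing the 0.83 mm clearance, 3.393 − 0.83 = 2.563 mm of expansion remains to be suppressed by the wall.
So σ = E(δ_free − g)/L = 96×10³ × 2.563/2850 = 86.35 MPa.
Force on the wall = σA = 86.35 × 975 mm² = 84.19 kN.

P ≈ 84.2 kN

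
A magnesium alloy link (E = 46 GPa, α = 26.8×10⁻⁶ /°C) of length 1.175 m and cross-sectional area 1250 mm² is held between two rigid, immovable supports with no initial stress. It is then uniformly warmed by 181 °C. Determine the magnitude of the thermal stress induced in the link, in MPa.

σ ≈ 223 MPa (compressive)

Because both ends are immovable the net strain is zero, and the suppressed thermal strain is αΔT = 26.8×10⁻⁶ × 181 = 4850.8×10⁻⁶.
σ = EαΔT = 46×10³ × 26.8×10⁻⁶ × 181 = 223.1 MPa (compressive; the link is trying to expand).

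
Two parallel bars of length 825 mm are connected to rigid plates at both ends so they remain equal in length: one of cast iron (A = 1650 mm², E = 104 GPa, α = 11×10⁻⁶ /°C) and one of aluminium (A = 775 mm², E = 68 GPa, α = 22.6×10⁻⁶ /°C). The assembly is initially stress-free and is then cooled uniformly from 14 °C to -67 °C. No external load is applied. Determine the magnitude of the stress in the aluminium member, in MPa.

σ ≈ 48.9 MPa (tensile)

The aluminium has the larger α, so on cooling it would change length more than the cast iron if both were free. The rigid plates force a common final length, so the aluminium is put into tension and the cast iron into compression, with equal and opposite forces P (no external load).
Setting the final lengths equal and cancelling L: (α₁ − α₂)ΔT = P/(A₁E₁) + P/(A₂E₂).
|α₁ − α₂|·ΔT = 11.6×10⁻⁶ × 81 = 0.0009396.
1/(A₁E₁) + 1/(A₂E₂) = 1/(1650×104×10³) + 1/(775×68×10³) = 2.48×10⁻⁸ N⁻¹.
So P = 0.0009396 / 2.48×10⁻⁸ = 37.88 kN.
σ_{aluminium} = P/A₂ = 37880/775 = 48.88 MPa, tensile.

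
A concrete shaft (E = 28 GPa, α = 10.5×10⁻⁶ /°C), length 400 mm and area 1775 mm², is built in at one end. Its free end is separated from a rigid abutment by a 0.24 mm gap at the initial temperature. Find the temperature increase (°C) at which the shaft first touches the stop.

ΔT ≈ 57.1 °C

Contact occurs when the free expansion equals the gap: αΔT L = 0.24 mm.
So ΔT = g/(αL) = 0.24/(10.5×10⁻⁶ × 400) = 57.14 °C.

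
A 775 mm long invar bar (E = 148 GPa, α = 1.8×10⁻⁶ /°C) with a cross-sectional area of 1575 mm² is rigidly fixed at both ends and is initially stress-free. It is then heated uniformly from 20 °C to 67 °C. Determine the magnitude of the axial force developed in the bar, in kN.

P ≈ 19.7 kN (compressive)

The ends cannot move, so σ = EαΔT = 148×10³ × 1.8×10⁻⁶ × 47 = 12.52 MPa.
Axial force P = σA = 12.52 × 1575 = 19720 N = 19.72 kN, compressive.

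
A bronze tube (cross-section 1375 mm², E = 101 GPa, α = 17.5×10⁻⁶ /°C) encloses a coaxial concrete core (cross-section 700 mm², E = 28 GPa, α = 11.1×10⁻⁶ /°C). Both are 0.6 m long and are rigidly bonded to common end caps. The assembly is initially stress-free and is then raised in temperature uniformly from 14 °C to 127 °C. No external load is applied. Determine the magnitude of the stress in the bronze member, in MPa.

σ ≈ 9.03 MPa (compressive)

Equilibrium of a rigid end plate with no external load gives equal and opposite internal forces ±P in the two members. Since α_{bronze} > α_{concrete}, heating drives the bronze into compression and the concrete into tension.
Setting the final lengths equal and cancelling L: (α₁ − α₂)ΔT = P/(A₁E₁) + P/(A₂E₂).
|α₁ − α₂|·ΔT = 6.4×10⁻⁶ × 113 = 0.0007232.
1/(A₁E₁) + 1/(A₂E₂) = 1/(1375×101×10³) + 1/(700×28×10³) = 5.822×10⁻⁸ N⁻¹.
P = 0.0007232 / 5.822×10⁻⁸ = 12420 N = 12.42 kN.
σ_{bronze} = P/A₁ = 12420/1375 = 9.034 MPa, compressive.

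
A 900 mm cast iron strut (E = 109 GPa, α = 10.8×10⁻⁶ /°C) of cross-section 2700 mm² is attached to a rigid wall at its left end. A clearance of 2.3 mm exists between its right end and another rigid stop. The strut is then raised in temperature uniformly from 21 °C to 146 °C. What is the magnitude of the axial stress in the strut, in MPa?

Free thermal elongation = αΔT L = 10.8×10⁻⁶ × 125 × 900 = 1.215 mm.
Since δ_free = 1.22 mm is less than the 2.3 mm gap, the strut never touches the wall. No axial force develops.

σ ≈ 0 MPa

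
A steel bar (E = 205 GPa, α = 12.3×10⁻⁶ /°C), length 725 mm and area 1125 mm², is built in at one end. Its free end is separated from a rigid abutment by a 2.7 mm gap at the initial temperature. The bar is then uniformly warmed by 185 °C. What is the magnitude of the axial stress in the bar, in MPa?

If the wall were absent the bar would grow by αΔT L = 12.3×10⁻⁶ × 185 × 725 = 1.65 mm.
Since δ_free = 1.65 mm is less than the 2.7 mm gap, the bar never touches the wall. No axial force develops.

σ ≈ 0 MPa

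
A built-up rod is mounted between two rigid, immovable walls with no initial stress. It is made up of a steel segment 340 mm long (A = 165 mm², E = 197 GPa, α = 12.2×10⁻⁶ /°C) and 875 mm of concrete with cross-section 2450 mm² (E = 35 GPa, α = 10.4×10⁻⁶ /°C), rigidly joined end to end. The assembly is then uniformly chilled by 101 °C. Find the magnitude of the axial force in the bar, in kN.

P ≈ 64.8 kN (tensile)

Free thermal contraction of the whole bar: Σ αᵢΔT Lᵢ = 12.2×10⁻⁶×101×340 + 10.4×10⁻⁶×101×875 = 1.338 mm.
The walls prevent any net length change, so an axial force P (same in every segment) develops. Compatibility: P · Σ Lᵢ/(AᵢEᵢ) = δ_free.
Σ Lᵢ/(AᵢEᵢ) = 340/(165×197×10³) + 875/(2450×35×10³) = 2.066×10⁻⁵ mm/N.
So P = 1.338 / 2.066×10⁻⁵ = 64.75 kN, tensile.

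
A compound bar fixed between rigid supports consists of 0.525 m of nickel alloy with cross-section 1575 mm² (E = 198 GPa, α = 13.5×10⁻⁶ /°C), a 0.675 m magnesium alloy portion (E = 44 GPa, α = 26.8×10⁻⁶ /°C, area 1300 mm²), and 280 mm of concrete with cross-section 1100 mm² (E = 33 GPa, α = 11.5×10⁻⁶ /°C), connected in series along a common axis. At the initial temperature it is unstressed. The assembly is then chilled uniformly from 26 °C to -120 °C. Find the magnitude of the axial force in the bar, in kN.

P ≈ 196 kN (tensile)

If the supports were absent, the total length change would be Σ αᵢΔT Lᵢ = 13.5×10⁻⁶×146×525 + 26.8×10⁻⁶×146×675 + 11.5×10⁻⁶×146×280 = 4.146 mm.
Since the ends are fixed, an axial force P builds up, equal in every segment, with P · Σ Lᵢ/(AᵢEᵢ) = δ_free.
Σ Lᵢ/(AᵢEᵢ) = 525/(1575×198×10³) + 675/(1300×44×10³) + 280/(1100×33×10³) = 2.12×10⁻⁵ mm/N.
So P = 4.146 / 2.12×10⁻⁵ = 195.6 kN, tensile.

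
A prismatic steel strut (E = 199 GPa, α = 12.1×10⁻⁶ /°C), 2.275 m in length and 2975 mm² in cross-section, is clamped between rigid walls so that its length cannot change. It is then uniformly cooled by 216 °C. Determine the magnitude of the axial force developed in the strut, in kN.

P ≈ 1550 kN (tensile)

With zero net strain, σ = E·αΔT = 199 GPa × 12.1×10⁻⁶ × 216 = 520.1 MPa.
Axial force P = σA = 520.1 × 2975 = 1.547×10⁶ N = 1547 kN, tensile.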